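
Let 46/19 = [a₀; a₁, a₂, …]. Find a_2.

2

46 = 2·19 + 8   →  a_0 = 2
19 = 2·8 + 3   →  a_1 = 2
8 = 2·3 + 2   →  a_2 = 2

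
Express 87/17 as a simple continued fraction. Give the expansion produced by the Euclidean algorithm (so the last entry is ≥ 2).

87 = 5*17 + 2
17 = 8*2 + 1
2 = 2*1 + 0  (stop)
So 87/17 = [5; 8, 2].

[5; 8, 2]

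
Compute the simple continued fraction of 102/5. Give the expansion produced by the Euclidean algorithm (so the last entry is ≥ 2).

102 = 20×5 + 2
5 = 2×2 + 1
2 = 2×1 + 0  (stop)
So 102/5 = [20; 2, 2].

[20; 2, 2]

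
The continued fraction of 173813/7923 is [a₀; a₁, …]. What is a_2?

173813 = 21·7923 + 7430   →  a_0 = 21
7923 = 1·7430 + 493   →  a_1 = 1
7430 = 15·493 + 35   →  a_2 = 15

15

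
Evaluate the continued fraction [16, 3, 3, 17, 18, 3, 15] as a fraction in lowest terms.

2384758/146299

Using pₖ = aₖpₖ₋₁ + pₖ₋₂ and qₖ = aₖqₖ₋₁ + qₖ₋₂:
  k=0: a=16, p=16, q=1
  k=1: a=3, p=49, q=3
  k=2: a=3, p=163, q=10
  k=3: a=17, p=2820, q=173
  k=4: a=18, p=50923, q=3124
  k=5: a=3, p=155589, q=9545
  k=6: a=15, p=2384758, q=146299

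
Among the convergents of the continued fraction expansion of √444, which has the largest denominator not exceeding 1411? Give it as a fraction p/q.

√444 = [21; 14, 42, …] (period length 2).
Convergents:
  p_0/q_0 = 21/1
  p_1/q_1 = 295/14
  p_2/q_2 = 12411/589
  p_3/q_3 = 174049/8260
q_2 = 589 ≤ 1411 < 8260 = q_3, so the answer is 12411/589.

12411/589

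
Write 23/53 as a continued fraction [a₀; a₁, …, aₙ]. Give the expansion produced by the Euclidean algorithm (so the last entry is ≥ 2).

23 = 0×53 + 23
53 = 2×23 + 7
23 = 3×7 + 2
7 = 3×2 + 1
2 = 2×1 + 0  (stop)
So 23/53 = [0; 2, 3, 3, 2].

[0; 2, 3, 3, 2]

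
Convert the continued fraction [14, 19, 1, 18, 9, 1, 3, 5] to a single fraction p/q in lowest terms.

Fold from the inside: start with 5/1.
  3 + 1/5 = 16/5
  1 + 5/16 = 21/16
  9 + 16/21 = 205/21
  18 + 21/205 = 3711/205
  1 + 205/3711 = 3916/3711
  19 + 3711/3916 = 78115/3916
  14 + 3916/78115 = 1097526/78115

1097526/78115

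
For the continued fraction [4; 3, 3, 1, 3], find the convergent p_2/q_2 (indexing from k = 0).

Using pₖ = aₖpₖ₋₁ + pₖ₋₂, qₖ = aₖqₖ₋₁ + qₖ₋₂ (with p₋₁=1, p₋₂=0, q₋₁=0, q₋₂=1):
  k=0: a=4, p=4, q=1
  k=1: a=3, p=13, q=3
  k=2: a=3, p=43, q=10

43/10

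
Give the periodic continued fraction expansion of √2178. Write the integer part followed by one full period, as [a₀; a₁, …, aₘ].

[46; 1, 2, 46, 2, 1, 92]

a₀ = ⌊√2178⌋ = 46.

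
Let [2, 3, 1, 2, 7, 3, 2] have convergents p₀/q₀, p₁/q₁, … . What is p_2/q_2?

Using pₖ = aₖpₖ₋₁ + pₖ₋₂, qₖ = aₖqₖ₋₁ + qₖ₋₂ (with p₋₁=1, p₋₂=0, q₋₁=0, q₋₂=1):
  k=0: a=2, p=2, q=1
  k=1: a=3, p=7, q=3
  k=2: a=1, p=9, q=4

9/4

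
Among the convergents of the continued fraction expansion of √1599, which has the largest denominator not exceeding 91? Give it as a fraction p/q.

3199/80

√1599 = [39; 1, 78, …] (period length 2).
Convergents:
  p_0/q_0 = 39/1
  p_1/q_1 = 40/1
  p_2/q_2 = 3159/79
  p_3/q_3 = 3199/80
  p_4/q_4 = 252681/6319
q_3 = 80 ≤ 91 < 6319 = q_4, so the answer is 3199/80.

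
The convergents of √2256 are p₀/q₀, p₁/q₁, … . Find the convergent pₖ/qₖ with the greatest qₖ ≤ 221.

√2256 = [47; 2, 94, …] (period length 2).
Convergents:
  p_0/q_0 = 47/1
  p_1/q_1 = 95/2
  p_2/q_2 = 8977/189
  p_3/q_3 = 18049/380
q_2 = 189 ≤ 221 < 380 = q_3, so the answer is 8977/189.

8977/189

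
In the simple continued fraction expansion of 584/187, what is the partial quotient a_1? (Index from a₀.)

8

584 = 3·187 + 23   →  a_0 = 3
187 = 8·23 + 3   →  a_1 = 8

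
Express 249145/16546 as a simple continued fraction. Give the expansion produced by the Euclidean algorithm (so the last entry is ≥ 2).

249145 = 15×16546 + 955
16546 = 17×955 + 311
955 = 3×311 + 22
311 = 14×22 + 3
22 = 7×3 + 1
3 = 3×1 + 0  (stop)
So 249145/16546 = [15; 17, 3, 14, 7, 3].

[15; 17, 3, 14, 7, 3]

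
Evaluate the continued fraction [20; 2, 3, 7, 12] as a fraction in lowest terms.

Using pₖ = aₖpₖ₋₁ + pₖ₋₂ and qₖ = aₖqₖ₋₁ + qₖ₋₂:
  k=0: a=20, p=20, q=1
  k=1: a=2, p=41, q=2
  k=2: a=3, p=143, q=7
  k=3: a=7, p=1042, q=51
  k=4: a=12, p=12647, q=619

12647/619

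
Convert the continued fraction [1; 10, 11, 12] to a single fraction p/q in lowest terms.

Using pₖ = aₖpₖ₋₁ + pₖ₋₂ and qₖ = aₖqₖ₋₁ + qₖ₋₂:
  k=0: a=1, p=1, q=1
  k=1: a=10, p=11, q=10
  k=2: a=11, p=122, q=111
  k=3: a=12, p=1475, q=1342

1475/1342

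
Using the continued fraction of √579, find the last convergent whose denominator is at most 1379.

18504/769

√579 = [24; 16, 48, …] (period length 2).
Convergents:
  p_0/q_0 = 24/1
  p_1/q_1 = 385/16
  p_2/q_2 = 18504/769
  p_3/q_3 = 296449/12320
q_2 = 769 ≤ 1379 < 12320 = q_3, so the answer is 18504/769.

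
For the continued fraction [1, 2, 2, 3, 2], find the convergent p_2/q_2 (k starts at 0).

7/5

Using pₖ = aₖpₖ₋₁ + pₖ₋₂, qₖ = aₖqₖ₋₁ + qₖ₋₂ (with p₋₁=1, p₋₂=0, q₋₁=0, q₋₂=1):
  k=0: a=1, p=1, q=1
  k=1: a=2, p=3, q=2
  k=2: a=2, p=7, q=5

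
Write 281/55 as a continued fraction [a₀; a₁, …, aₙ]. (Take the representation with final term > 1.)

281 = 5×55 + 6
55 = 9×6 + 1
6 = 6×1 + 0  (stop)
So 281/55 = [5; 9, 6].

[5; 9, 6]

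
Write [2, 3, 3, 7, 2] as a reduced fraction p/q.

Fold from the inside: start with 2/1.
  7 + 1/2 = 15/2
  3 + 2/15 = 47/15
  3 + 15/47 = 156/47
  2 + 47/156 = 359/156

359/156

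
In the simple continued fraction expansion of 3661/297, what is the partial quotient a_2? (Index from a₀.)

16

3661 = 12·297 + 97   →  a_0 = 12
297 = 3·97 + 6   →  a_1 = 3
97 = 16·6 + 1   →  a_2 = 16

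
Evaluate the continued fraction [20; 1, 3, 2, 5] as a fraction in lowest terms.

1018/49

Using pₖ = aₖpₖ₋₁ + pₖ₋₂ and qₖ = aₖqₖ₋₁ + qₖ₋₂:
  k=0: a=20, p=20, q=1
  k=1: a=1, p=21, q=1
  k=2: a=3, p=83, q=4
  k=3: a=2, p=187, q=9
  k=4: a=5, p=1018, q=49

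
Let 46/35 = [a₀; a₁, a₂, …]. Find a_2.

46 = 1·35 + 11   →  a_0 = 1
35 = 3·11 + 2   →  a_1 = 3
11 = 5·2 + 1   →  a_2 = 5

5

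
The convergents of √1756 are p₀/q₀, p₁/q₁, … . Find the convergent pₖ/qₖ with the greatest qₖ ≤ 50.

880/21

√1756 = [41; 1, 9, 2, 20, 2, 9, 1, 82, …] (period length 8).
Convergents:
  p_0/q_0 = 41/1
  p_1/q_1 = 42/1
  p_2/q_2 = 419/10
  p_3/q_3 = 880/21
  p_4/q_4 = 18019/430
q_3 = 21 ≤ 50 < 430 = q_4, so the answer is 880/21.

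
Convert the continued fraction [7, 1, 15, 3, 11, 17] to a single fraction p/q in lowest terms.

75291/9484

Using pₖ = aₖpₖ₋₁ + pₖ₋₂ and qₖ = aₖqₖ₋₁ + qₖ₋₂:
  k=0: a=7, p=7, q=1
  k=1: a=1, p=8, q=1
  k=2: a=15, p=127, q=16
  k=3: a=3, p=389, q=49
  k=4: a=11, p=4406, q=555
  k=5: a=17, p=75291, q=9484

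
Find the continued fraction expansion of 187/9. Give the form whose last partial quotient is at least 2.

187 = 20*9 + 7
9 = 1*7 + 2
7 = 3*2 + 1
2 = 2*1 + 0  (stop)
So 187/9 = [20; 1, 3, 2].

[20; 1, 3, 2]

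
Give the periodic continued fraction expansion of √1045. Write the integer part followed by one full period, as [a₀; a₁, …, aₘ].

a₀ = ⌊√1045⌋ = 32.
With m₀=0, d₀=1 and mₖ₊₁ = dₖaₖ − mₖ, dₖ₊₁ = (n − mₖ₊₁²)/dₖ, aₖ₊₁ = ⌊(a₀+mₖ₊₁)/dₖ₊₁⌋:
  k=1: m=32, d=21, a=3
  k=2: m=31, d=4, a=15
  k=3: m=29, d=51, a=1
  k=4: m=22, d=11, a=4
  k=5: m=22, d=51, a=1
  k=6: m=29, d=4, a=15
  k=7: m=31, d=21, a=3
  k=8: m=32, d=1, a=64
d=1 and a=2a₀=64 at k=8, so the next step gives (m, d) = (32, 21) again — its k=1 value — and the period has length 8.

[32; 3, 15, 1, 4, 1, 15, 3, 64]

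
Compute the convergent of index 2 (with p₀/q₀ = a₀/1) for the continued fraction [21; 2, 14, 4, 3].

Using pₖ = aₖpₖ₋₁ + pₖ₋₂, qₖ = aₖqₖ₋₁ + qₖ₋₂ (with p₋₁=1, p₋₂=0, q₋₁=0, q₋₂=1):
  k=0: a=21, p=21, q=1
  k=1: a=2, p=43, q=2
  k=2: a=14, p=623, q=29

623/29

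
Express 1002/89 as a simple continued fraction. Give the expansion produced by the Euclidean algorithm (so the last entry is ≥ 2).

1002 = 11·89 + 23
89 = 3·23 + 20
23 = 1·20 + 3
20 = 6·3 + 2
3 = 1·2 + 1
2 = 2·1 + 0  (stop)
So 1002/89 = [11; 3, 1, 6, 1, 2].

[11; 3, 1, 6, 1, 2]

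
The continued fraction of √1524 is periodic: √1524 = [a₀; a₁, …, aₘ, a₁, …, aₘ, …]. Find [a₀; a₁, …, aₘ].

[39; 26, 78]

a₀ = ⌊√1524⌋ = 39.
With m₀=0, d₀=1 and mₖ₊₁ = dₖaₖ − mₖ, dₖ₊₁ = (n − mₖ₊₁²)/dₖ, aₖ₊₁ = ⌊(a₀+mₖ₊₁)/dₖ₊₁⌋:
  k=1: m=39, d=3, a=26
  k=2: m=39, d=1, a=78
d=1 and a=2a₀=78 at k=2, so the next step gives (m, d) = (39, 3) again — its k=1 value — and the period has length 2.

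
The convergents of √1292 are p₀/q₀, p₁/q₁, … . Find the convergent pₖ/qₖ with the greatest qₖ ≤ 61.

647/18

√1292 = [35; 1, 16, 1, 70, …] (period length 4).
Convergents:
  p_0/q_0 = 35/1
  p_1/q_1 = 36/1
  p_2/q_2 = 611/17
  p_3/q_3 = 647/18
  p_4/q_4 = 45901/1277
q_3 = 18 ≤ 61 < 1277 = q_4, so the answer is 647/18.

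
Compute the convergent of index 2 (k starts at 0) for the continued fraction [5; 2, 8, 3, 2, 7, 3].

93/17

Using pₖ = aₖpₖ₋₁ + pₖ₋₂, qₖ = aₖqₖ₋₁ + qₖ₋₂ (with p₋₁=1, p₋₂=0, q₋₁=0, q₋₂=1):
  k=0: a=5, p=5, q=1
  k=1: a=2, p=11, q=2
  k=2: a=8, p=93, q=17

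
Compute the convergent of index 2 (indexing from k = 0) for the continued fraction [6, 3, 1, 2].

Using pₖ = aₖpₖ₋₁ + pₖ₋₂, qₖ = aₖqₖ₋₁ + qₖ₋₂ (with p₋₁=1, p₋₂=0, q₋₁=0, q₋₂=1):
  k=0: a=6, p=6, q=1
  k=1: a=3, p=19, q=3
  k=2: a=1, p=25, q=4

25/4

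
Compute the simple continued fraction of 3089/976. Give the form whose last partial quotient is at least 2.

[3; 6, 16, 10]

3089 = 3·976 + 161
976 = 6·161 + 10
161 = 16·10 + 1
10 = 10·1 + 0  (stop)
So 3089/976 = [3; 6, 16, 10].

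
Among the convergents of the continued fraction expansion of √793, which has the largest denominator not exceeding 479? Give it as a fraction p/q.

4393/156

√793 = [28; 6, 4, 6, 56, …] (period length 4).
Convergents:
  p_0/q_0 = 28/1
  p_1/q_1 = 169/6
  p_2/q_2 = 704/25
  p_3/q_3 = 4393/156
  p_4/q_4 = 246712/8761
q_3 = 156 ≤ 479 < 8761 = q_4, so the answer is 4393/156.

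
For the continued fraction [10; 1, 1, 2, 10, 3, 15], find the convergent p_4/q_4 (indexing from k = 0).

Using pₖ = aₖpₖ₋₁ + pₖ₋₂, qₖ = aₖqₖ₋₁ + qₖ₋₂ (with p₋₁=1, p₋₂=0, q₋₁=0, q₋₂=1):
  k=0: a=10, p=10, q=1
  k=1: a=1, p=11, q=1
  k=2: a=1, p=21, q=2
  k=3: a=2, p=53, q=5
  k=4: a=10, p=551, q=52

551/52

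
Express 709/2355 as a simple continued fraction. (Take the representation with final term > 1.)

709 = 0*2355 + 709
2355 = 3*709 + 228
709 = 3*228 + 25
228 = 9*25 + 3
25 = 8*3 + 1
3 = 3*1 + 0  (stop)
So 709/2355 = [0; 3, 3, 9, 8, 3].

[0; 3, 3, 9, 8, 3]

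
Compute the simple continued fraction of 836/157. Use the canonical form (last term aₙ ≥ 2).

[5; 3, 12, 1, 3]

836 = 5·157 + 51
157 = 3·51 + 4
51 = 12·4 + 3
4 = 1·3 + 1
3 = 3·1 + 0  (stop)
So 836/157 = [5; 3, 12, 1, 3].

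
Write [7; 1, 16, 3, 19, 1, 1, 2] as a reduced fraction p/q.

Using pₖ = aₖpₖ₋₁ + pₖ₋₂ and qₖ = aₖqₖ₋₁ + qₖ₋₂:
  k=0: a=7, p=7, q=1
  k=1: a=1, p=8, q=1
  k=2: a=16, p=135, q=17
  k=3: a=3, p=413, q=52
  k=4: a=19, p=7982, q=1005
  k=5: a=1, p=8395, q=1057
  k=6: a=1, p=16377, q=2062
  k=7: a=2, p=41149, q=5181

41149/5181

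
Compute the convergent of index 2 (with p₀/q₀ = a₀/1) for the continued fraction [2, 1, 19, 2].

59/20

Using pₖ = aₖpₖ₋₁ + pₖ₋₂, qₖ = aₖqₖ₋₁ + qₖ₋₂ (with p₋₁=1, p₋₂=0, q₋₁=0, q₋₂=1):
  k=0: a=2, p=2, q=1
  k=1: a=1, p=3, q=1
  k=2: a=19, p=59, q=20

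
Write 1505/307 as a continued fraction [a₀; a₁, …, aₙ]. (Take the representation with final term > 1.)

[4; 1, 9, 4, 3, 2]

1505 = 4*307 + 277
307 = 1*277 + 30
277 = 9*30 + 7
30 = 4*7 + 2
7 = 3*2 + 1
2 = 2*1 + 0  (stop)
So 1505/307 = [4; 1, 9, 4, 3, 2].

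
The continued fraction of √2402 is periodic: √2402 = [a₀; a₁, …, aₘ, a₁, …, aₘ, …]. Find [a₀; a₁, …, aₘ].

[49; 98]

a₀ = ⌊√2402⌋ = 49.
With m₀=0, d₀=1 and mₖ₊₁ = dₖaₖ − mₖ, dₖ₊₁ = (n − mₖ₊₁²)/dₖ, aₖ₊₁ = ⌊(a₀+mₖ₊₁)/dₖ₊₁⌋:
  k=1: m=49, d=1, a=98
d=1 and a=2a₀=98 at k=1, so the next step gives (m, d) = (49, 1) again — its k=1 value — and the period has length 1.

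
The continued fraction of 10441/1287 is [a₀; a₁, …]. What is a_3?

7

10441 = 8·1287 + 145   →  a_0 = 8
1287 = 8·145 + 127   →  a_1 = 8
145 = 1·127 + 18   →  a_2 = 1
127 = 7·18 + 1   →  a_3 = 7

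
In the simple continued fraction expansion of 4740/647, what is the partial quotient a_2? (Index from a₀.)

4740 = 7·647 + 211   →  a_0 = 7
647 = 3·211 + 14   →  a_1 = 3
211 = 15·14 + 1   →  a_2 = 15

15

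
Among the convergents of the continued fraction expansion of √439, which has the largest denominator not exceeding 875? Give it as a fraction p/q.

√439 = [20; 1, 19, 1, 40, …] (period length 4).
Convergents:
  p_0/q_0 = 20/1
  p_1/q_1 = 21/1
  p_2/q_2 = 419/20
  p_3/q_3 = 440/21
  p_4/q_4 = 18019/860
  p_5/q_5 = 18459/881
q_4 = 860 ≤ 875 < 881 = q_5, so the answer is 18019/860.

18019/860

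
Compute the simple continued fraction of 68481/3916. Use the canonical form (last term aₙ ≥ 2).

68481 = 17*3916 + 1909
3916 = 2*1909 + 98
1909 = 19*98 + 47
98 = 2*47 + 4
47 = 11*4 + 3
4 = 1*3 + 1
3 = 3*1 + 0  (stop)
So 68481/3916 = [17; 2, 19, 2, 11, 1, 3].

[17; 2, 19, 2, 11, 1, 3]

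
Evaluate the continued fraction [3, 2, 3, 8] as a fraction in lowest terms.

199/58

Fold from the inside: start with 8/1.
  3 + 1/8 = 25/8
  2 + 8/25 = 58/25
  3 + 25/58 = 199/58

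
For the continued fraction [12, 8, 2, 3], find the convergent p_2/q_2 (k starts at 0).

206/17

Using pₖ = aₖpₖ₋₁ + pₖ₋₂, qₖ = aₖqₖ₋₁ + qₖ₋₂ (with p₋₁=1, p₋₂=0, q₋₁=0, q₋₂=1):
  k=0: a=12, p=12, q=1
  k=1: a=8, p=97, q=8
  k=2: a=2, p=206, q=17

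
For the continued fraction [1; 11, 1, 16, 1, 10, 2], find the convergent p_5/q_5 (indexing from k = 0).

2550/2353

Using pₖ = aₖpₖ₋₁ + pₖ₋₂, qₖ = aₖqₖ₋₁ + qₖ₋₂ (with p₋₁=1, p₋₂=0, q₋₁=0, q₋₂=1):
  k=0: a=1, p=1, q=1
  k=1: a=11, p=12, q=11
  k=2: a=1, p=13, q=12
  k=3: a=16, p=220, q=203
  k=4: a=1, p=233, q=215
  k=5: a=10, p=2550, q=2353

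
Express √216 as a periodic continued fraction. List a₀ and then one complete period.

[14; 1, 2, 3, 2, 1, 28]

a₀ = ⌊√216⌋ = 14.
With m₀=0, d₀=1 and mₖ₊₁ = dₖaₖ − mₖ, dₖ₊₁ = (n − mₖ₊₁²)/dₖ, aₖ₊₁ = ⌊(a₀+mₖ₊₁)/dₖ₊₁⌋:
  k=1: m=14, d=20, a=1
  k=2: m=6, d=9, a=2
  k=3: m=12, d=8, a=3
  k=4: m=12, d=9, a=2
  k=5: m=6, d=20, a=1
  k=6: m=14, d=1, a=28
d=1 and a=2a₀=28 at k=6, so the next step gives (m, d) = (14, 20) again — its k=1 value — and the period has length 6.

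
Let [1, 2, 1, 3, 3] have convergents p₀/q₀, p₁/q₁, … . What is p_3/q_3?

Using pₖ = aₖpₖ₋₁ + pₖ₋₂, qₖ = aₖqₖ₋₁ + qₖ₋₂ (with p₋₁=1, p₋₂=0, q₋₁=0, q₋₂=1):
  k=0: a=1, p=1, q=1
  k=1: a=2, p=3, q=2
  k=2: a=1, p=4, q=3
  k=3: a=3, p=15, q=11

15/11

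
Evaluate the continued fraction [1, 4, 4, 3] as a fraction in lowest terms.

Using pₖ = aₖpₖ₋₁ + pₖ₋₂ and qₖ = aₖqₖ₋₁ + qₖ₋₂:
  k=0: a=1, p=1, q=1
  k=1: a=4, p=5, q=4
  k=2: a=4, p=21, q=17
  k=3: a=3, p=68, q=55

68/55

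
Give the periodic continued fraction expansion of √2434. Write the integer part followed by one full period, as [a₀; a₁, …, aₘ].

[49; 2, 1, 48, 1, 2, 98]

a₀ = ⌊√2434⌋ = 49.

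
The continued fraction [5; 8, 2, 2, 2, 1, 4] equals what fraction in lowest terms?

Fold from the inside: start with 4/1.
  1 + 1/4 = 5/4
  2 + 4/5 = 14/5
  2 + 5/14 = 33/14
  2 + 14/33 = 80/33
  8 + 33/80 = 673/80
  5 + 80/673 = 3445/673

3445/673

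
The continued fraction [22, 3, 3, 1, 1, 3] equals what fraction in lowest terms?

1829/82

Fold from the inside: start with 3/1.
  1 + 1/3 = 4/3
  1 + 3/4 = 7/4
  3 + 4/7 = 25/7
  3 + 7/25 = 82/25
  22 + 25/82 = 1829/82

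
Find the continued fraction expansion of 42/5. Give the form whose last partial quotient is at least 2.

[8; 2, 2]

42 = 8·5 + 2
5 = 2·2 + 1
2 = 2·1 + 0  (stop)
So 42/5 = [8; 2, 2].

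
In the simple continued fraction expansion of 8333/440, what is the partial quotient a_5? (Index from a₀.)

8333 = 18·440 + 413   →  a_0 = 18
440 = 1·413 + 27   →  a_1 = 1
413 = 15·27 + 8   →  a_2 = 15
27 = 3·8 + 3   →  a_3 = 3
8 = 2·3 + 2   →  a_4 = 2
3 = 1·2 + 1   →  a_5 = 1

1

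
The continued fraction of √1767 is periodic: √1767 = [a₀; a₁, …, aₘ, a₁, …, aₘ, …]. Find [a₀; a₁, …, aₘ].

a₀ = ⌊√1767⌋ = 42.
With m₀=0, d₀=1 and mₖ₊₁ = dₖaₖ − mₖ, dₖ₊₁ = (n − mₖ₊₁²)/dₖ, aₖ₊₁ = ⌊(a₀+mₖ₊₁)/dₖ₊₁⌋:
  k=1: m=42, d=3, a=28
  k=2: m=42, d=1, a=84
d=1 and a=2a₀=84 at k=2, so the next step gives (m, d) = (42, 3) again — its k=1 value — and the period has length 2.

[42; 28, 84]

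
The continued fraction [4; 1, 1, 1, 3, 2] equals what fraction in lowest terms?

116/25

Using pₖ = aₖpₖ₋₁ + pₖ₋₂ and qₖ = aₖqₖ₋₁ + qₖ₋₂:
  k=0: a=4, p=4, q=1
  k=1: a=1, p=5, q=1
  k=2: a=1, p=9, q=2
  k=3: a=1, p=14, q=3
  k=4: a=3, p=51, q=11
  k=5: a=2, p=116, q=25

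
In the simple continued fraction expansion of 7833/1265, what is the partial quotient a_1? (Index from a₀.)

5

7833 = 6·1265 + 243   →  a_0 = 6
1265 = 5·243 + 50   →  a_1 = 5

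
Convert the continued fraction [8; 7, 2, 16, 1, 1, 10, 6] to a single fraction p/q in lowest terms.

Fold from the inside: start with 6/1.
  10 + 1/6 = 61/6
  1 + 6/61 = 67/61
  1 + 61/67 = 128/67
  16 + 67/128 = 2115/128
  2 + 128/2115 = 4358/2115
  7 + 2115/4358 = 32621/4358
  8 + 4358/32621 = 265326/32621

265326/32621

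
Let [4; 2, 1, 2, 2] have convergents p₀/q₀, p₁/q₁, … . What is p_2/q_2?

13/3

Using pₖ = aₖpₖ₋₁ + pₖ₋₂, qₖ = aₖqₖ₋₁ + qₖ₋₂ (with p₋₁=1, p₋₂=0, q₋₁=0, q₋₂=1):
  k=0: a=4, p=4, q=1
  k=1: a=2, p=9, q=2
  k=2: a=1, p=13, q=3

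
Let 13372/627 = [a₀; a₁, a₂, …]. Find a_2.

17

13372 = 21·627 + 205   →  a_0 = 21
627 = 3·205 + 12   →  a_1 = 3
205 = 17·12 + 1   →  a_2 = 17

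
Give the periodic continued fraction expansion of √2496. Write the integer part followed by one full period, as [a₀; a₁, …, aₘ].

a₀ = ⌊√2496⌋ = 49.
With m₀=0, d₀=1 and mₖ₊₁ = dₖaₖ − mₖ, dₖ₊₁ = (n − mₖ₊₁²)/dₖ, aₖ₊₁ = ⌊(a₀+mₖ₊₁)/dₖ₊₁⌋:
  k=1: m=49, d=95, a=1
  k=2: m=46, d=4, a=23
  k=3: m=46, d=95, a=1
  k=4: m=49, d=1, a=98
d=1 and a=2a₀=98 at k=4, so the next step gives (m, d) = (49, 95) again — its k=1 value — and the period has length 4.

[49; 1, 23, 1, 98]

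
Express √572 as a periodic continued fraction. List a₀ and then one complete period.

[23; 1, 10, 1, 46]

a₀ = ⌊√572⌋ = 23.
With m₀=0, d₀=1 and mₖ₊₁ = dₖaₖ − mₖ, dₖ₊₁ = (n − mₖ₊₁²)/dₖ, aₖ₊₁ = ⌊(a₀+mₖ₊₁)/dₖ₊₁⌋:
  k=1: m=23, d=43, a=1
  k=2: m=20, d=4, a=10
  k=3: m=20, d=43, a=1
  k=4: m=23, d=1, a=46
d=1 and a=2a₀=46 at k=4, so the next step gives (m, d) = (23, 43) again — its k=1 value — and the period has length 4.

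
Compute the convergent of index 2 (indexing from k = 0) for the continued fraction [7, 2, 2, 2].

37/5

Using pₖ = aₖpₖ₋₁ + pₖ₋₂, qₖ = aₖqₖ₋₁ + qₖ₋₂ (with p₋₁=1, p₋₂=0, q₋₁=0, q₋₂=1):
  k=0: a=7, p=7, q=1
  k=1: a=2, p=15, q=2
  k=2: a=2, p=37, q=5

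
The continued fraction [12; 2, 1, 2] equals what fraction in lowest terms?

99/8

Fold from the inside: start with 2/1.
  1 + 1/2 = 3/2
  2 + 2/3 = 8/3
  12 + 3/8 = 99/8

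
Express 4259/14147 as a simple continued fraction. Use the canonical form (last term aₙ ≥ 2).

4259 = 0·14147 + 4259
14147 = 3·4259 + 1370
4259 = 3·1370 + 149
1370 = 9·149 + 29
149 = 5·29 + 4
29 = 7·4 + 1
4 = 4·1 + 0  (stop)
So 4259/14147 = [0; 3, 3, 9, 5, 7, 4].

[0; 3, 3, 9, 5, 7, 4]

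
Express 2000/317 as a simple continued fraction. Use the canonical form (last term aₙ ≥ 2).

[6; 3, 4, 3, 1, 5]

2000 = 6*317 + 98
317 = 3*98 + 23
98 = 4*23 + 6
23 = 3*6 + 5
6 = 1*5 + 1
5 = 5*1 + 0  (stop)
So 2000/317 = [6; 3, 4, 3, 1, 5].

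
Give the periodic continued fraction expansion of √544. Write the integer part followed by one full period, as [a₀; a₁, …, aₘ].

a₀ = ⌊√544⌋ = 23.
With m₀=0, d₀=1 and mₖ₊₁ = dₖaₖ − mₖ, dₖ₊₁ = (n − mₖ₊₁²)/dₖ, aₖ₊₁ = ⌊(a₀+mₖ₊₁)/dₖ₊₁⌋:
  k=1: m=23, d=15, a=3
  k=2: m=22, d=4, a=11
  k=3: m=22, d=15, a=3
  k=4: m=23, d=1, a=46
d=1 and a=2a₀=46 at k=4, so the next step gives (m, d) = (23, 15) again — its k=1 value — and the period has length 4.

[23; 3, 11, 3, 46]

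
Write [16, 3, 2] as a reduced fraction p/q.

Fold from the inside: start with 2/1.
  3 + 1/2 = 7/2
  16 + 2/7 = 114/7

114/7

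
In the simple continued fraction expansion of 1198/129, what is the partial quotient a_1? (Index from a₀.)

1198 = 9·129 + 37   →  a_0 = 9
129 = 3·37 + 18   →  a_1 = 3

3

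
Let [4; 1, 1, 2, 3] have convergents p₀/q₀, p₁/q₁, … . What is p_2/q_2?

Using pₖ = aₖpₖ₋₁ + pₖ₋₂, qₖ = aₖqₖ₋₁ + qₖ₋₂ (with p₋₁=1, p₋₂=0, q₋₁=0, q₋₂=1):
  k=0: a=4, p=4, q=1
  k=1: a=1, p=5, q=1
  k=2: a=1, p=9, q=2

9/2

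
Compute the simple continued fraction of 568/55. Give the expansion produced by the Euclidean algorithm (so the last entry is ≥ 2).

568 = 10×55 + 18
55 = 3×18 + 1
18 = 18×1 + 0  (stop)
So 568/55 = [10; 3, 18].

[10; 3, 18]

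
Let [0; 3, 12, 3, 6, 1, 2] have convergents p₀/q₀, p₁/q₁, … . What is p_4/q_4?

234/721

Using pₖ = aₖpₖ₋₁ + pₖ₋₂, qₖ = aₖqₖ₋₁ + qₖ₋₂ (with p₋₁=1, p₋₂=0, q₋₁=0, q₋₂=1):
  k=0: a=0, p=0, q=1
  k=1: a=3, p=1, q=3
  k=2: a=12, p=12, q=37
  k=3: a=3, p=37, q=114
  k=4: a=6, p=234, q=721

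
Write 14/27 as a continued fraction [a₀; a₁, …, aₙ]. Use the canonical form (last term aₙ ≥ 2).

14 = 0·27 + 14
27 = 1·14 + 13
14 = 1·13 + 1
13 = 13·1 + 0  (stop)
So 14/27 = [0; 1, 1, 13].

[0; 1, 1, 13]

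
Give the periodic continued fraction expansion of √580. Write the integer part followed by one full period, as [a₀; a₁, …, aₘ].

a₀ = ⌊√580⌋ = 24.
With m₀=0, d₀=1 and mₖ₊₁ = dₖaₖ − mₖ, dₖ₊₁ = (n − mₖ₊₁²)/dₖ, aₖ₊₁ = ⌊(a₀+mₖ₊₁)/dₖ₊₁⌋:
  k=1: m=24, d=4, a=12
  k=2: m=24, d=1, a=48
d=1 and a=2a₀=48 at k=2, so the next step gives (m, d) = (24, 4) again — its k=1 value — and the period has length 2.

[24; 12, 48]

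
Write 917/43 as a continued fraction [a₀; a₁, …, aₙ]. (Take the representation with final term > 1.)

917 = 21*43 + 14
43 = 3*14 + 1
14 = 14*1 + 0  (stop)
So 917/43 = [21; 3, 14].

[21; 3, 14]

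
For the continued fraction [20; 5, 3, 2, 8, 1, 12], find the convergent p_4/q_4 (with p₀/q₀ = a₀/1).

Using pₖ = aₖpₖ₋₁ + pₖ₋₂, qₖ = aₖqₖ₋₁ + qₖ₋₂ (with p₋₁=1, p₋₂=0, q₋₁=0, q₋₂=1):
  k=0: a=20, p=20, q=1
  k=1: a=5, p=101, q=5
  k=2: a=3, p=323, q=16
  k=3: a=2, p=747, q=37
  k=4: a=8, p=6299, q=312

6299/312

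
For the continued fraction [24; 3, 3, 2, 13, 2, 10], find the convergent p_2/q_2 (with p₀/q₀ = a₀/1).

243/10

Using pₖ = aₖpₖ₋₁ + pₖ₋₂, qₖ = aₖqₖ₋₁ + qₖ₋₂ (with p₋₁=1, p₋₂=0, q₋₁=0, q₋₂=1):
  k=0: a=24, p=24, q=1
  k=1: a=3, p=73, q=3
  k=2: a=3, p=243, q=10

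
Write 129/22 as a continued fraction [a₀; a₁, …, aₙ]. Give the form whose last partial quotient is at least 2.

[5; 1, 6, 3]

129 = 5·22 + 19
22 = 1·19 + 3
19 = 6·3 + 1
3 = 3·1 + 0  (stop)
So 129/22 = [5; 1, 6, 3].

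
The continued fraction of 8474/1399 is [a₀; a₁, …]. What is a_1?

17

8474 = 6·1399 + 80   →  a_0 = 6
1399 = 17·80 + 39   →  a_1 = 17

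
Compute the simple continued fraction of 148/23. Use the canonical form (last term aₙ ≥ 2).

[6; 2, 3, 3]

148 = 6*23 + 10
23 = 2*10 + 3
10 = 3*3 + 1
3 = 3*1 + 0  (stop)
So 148/23 = [6; 2, 3, 3].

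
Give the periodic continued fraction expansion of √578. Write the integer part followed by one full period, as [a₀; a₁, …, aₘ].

[24; 24, 48]

a₀ = ⌊√578⌋ = 24.
With m₀=0, d₀=1 and mₖ₊₁ = dₖaₖ − mₖ, dₖ₊₁ = (n − mₖ₊₁²)/dₖ, aₖ₊₁ = ⌊(a₀+mₖ₊₁)/dₖ₊₁⌋:
  k=1: m=24, d=2, a=24
  k=2: m=24, d=1, a=48
d=1 and a=2a₀=48 at k=2, so the next step gives (m, d) = (24, 2) again — its k=1 value — and the period has length 2.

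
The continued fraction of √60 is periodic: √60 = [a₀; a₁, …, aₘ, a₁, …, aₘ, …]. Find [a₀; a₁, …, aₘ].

[7; 1, 2, 1, 14]

a₀ = ⌊√60⌋ = 7.
With m₀=0, d₀=1 and mₖ₊₁ = dₖaₖ − mₖ, dₖ₊₁ = (n − mₖ₊₁²)/dₖ, aₖ₊₁ = ⌊(a₀+mₖ₊₁)/dₖ₊₁⌋:
  k=1: m=7, d=11, a=1
  k=2: m=4, d=4, a=2
  k=3: m=4, d=11, a=1
  k=4: m=7, d=1, a=14
d=1 and a=2a₀=14 at k=4, so the next step gives (m, d) = (7, 11) again — its k=1 value — and the period has length 4.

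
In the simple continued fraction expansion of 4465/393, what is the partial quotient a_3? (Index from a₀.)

4465 = 11·393 + 142   →  a_0 = 11
393 = 2·142 + 109   →  a_1 = 2
142 = 1·109 + 33   →  a_2 = 1
109 = 3·33 + 10   →  a_3 = 3

3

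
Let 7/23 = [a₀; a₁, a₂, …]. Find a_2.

3

7 = 0·23 + 7   →  a_0 = 0
23 = 3·7 + 2   →  a_1 = 3
7 = 3·2 + 1   →  a_2 = 3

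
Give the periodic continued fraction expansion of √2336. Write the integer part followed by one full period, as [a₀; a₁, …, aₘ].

[48; 3, 96]

a₀ = ⌊√2336⌋ = 48.
With m₀=0, d₀=1 and mₖ₊₁ = dₖaₖ − mₖ, dₖ₊₁ = (n − mₖ₊₁²)/dₖ, aₖ₊₁ = ⌊(a₀+mₖ₊₁)/dₖ₊₁⌋:
  k=1: m=48, d=32, a=3
  k=2: m=48, d=1, a=96
d=1 and a=2a₀=96 at k=2, so the next step gives (m, d) = (48, 32) again — its k=1 value — and the period has length 2.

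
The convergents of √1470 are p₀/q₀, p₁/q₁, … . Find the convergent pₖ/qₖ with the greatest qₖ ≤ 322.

√1470 = [38; 2, 1, 14, 1, 2, 76, …] (period length 6).
Convergents:
  p_0/q_0 = 38/1
  p_1/q_1 = 77/2
  p_2/q_2 = 115/3
  p_3/q_3 = 1687/44
  p_4/q_4 = 1802/47
  p_5/q_5 = 5291/138
  p_6/q_6 = 403918/10535
q_5 = 138 ≤ 322 < 10535 = q_6, so the answer is 5291/138.

5291/138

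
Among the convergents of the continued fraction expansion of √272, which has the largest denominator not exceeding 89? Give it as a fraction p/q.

√272 = [16; 2, 32, …] (period length 2).
Convergents:
  p_0/q_0 = 16/1
  p_1/q_1 = 33/2
  p_2/q_2 = 1072/65
  p_3/q_3 = 2177/132
q_2 = 65 ≤ 89 < 132 = q_3, so the answer is 1072/65.

1072/65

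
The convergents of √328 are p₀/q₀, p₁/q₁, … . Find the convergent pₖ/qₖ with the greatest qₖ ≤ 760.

5886/325

√328 = [18; 9, 36, …] (period length 2).
Convergents:
  p_0/q_0 = 18/1
  p_1/q_1 = 163/9
  p_2/q_2 = 5886/325
  p_3/q_3 = 53137/2934
q_2 = 325 ≤ 760 < 2934 = q_3, so the answer is 5886/325.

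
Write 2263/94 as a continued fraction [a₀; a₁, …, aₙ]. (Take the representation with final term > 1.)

2263 = 24*94 + 7
94 = 13*7 + 3
7 = 2*3 + 1
3 = 3*1 + 0  (stop)
So 2263/94 = [24; 13, 2, 3].

[24; 13, 2, 3]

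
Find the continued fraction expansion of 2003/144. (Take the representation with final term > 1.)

2003 = 13*144 + 131
144 = 1*131 + 13
131 = 10*13 + 1
13 = 13*1 + 0  (stop)
So 2003/144 = [13; 1, 10, 13].

[13; 1, 10, 13]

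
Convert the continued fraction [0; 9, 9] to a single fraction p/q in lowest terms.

9/82

Fold from the inside: start with 9/1.
  9 + 1/9 = 82/9
  0 + 9/82 = 9/82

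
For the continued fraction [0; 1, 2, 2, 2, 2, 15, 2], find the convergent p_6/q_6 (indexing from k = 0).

447/632

Using pₖ = aₖpₖ₋₁ + pₖ₋₂, qₖ = aₖqₖ₋₁ + qₖ₋₂ (with p₋₁=1, p₋₂=0, q₋₁=0, q₋₂=1):
  k=0: a=0, p=0, q=1
  k=1: a=1, p=1, q=1
  k=2: a=2, p=2, q=3
  k=3: a=2, p=5, q=7
  k=4: a=2, p=12, q=17
  k=5: a=2, p=29, q=41
  k=6: a=15, p=447, q=632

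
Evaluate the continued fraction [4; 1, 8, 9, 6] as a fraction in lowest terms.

Fold from the inside: start with 6/1.
  9 + 1/6 = 55/6
  8 + 6/55 = 446/55
  1 + 55/446 = 501/446
  4 + 446/501 = 2450/501

2450/501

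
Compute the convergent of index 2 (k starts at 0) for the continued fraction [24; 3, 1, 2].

97/4

Using pₖ = aₖpₖ₋₁ + pₖ₋₂, qₖ = aₖqₖ₋₁ + qₖ₋₂ (with p₋₁=1, p₋₂=0, q₋₁=0, q₋₂=1):
  k=0: a=24, p=24, q=1
  k=1: a=3, p=73, q=3
  k=2: a=1, p=97, q=4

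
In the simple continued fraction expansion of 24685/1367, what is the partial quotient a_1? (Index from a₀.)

24685 = 18·1367 + 79   →  a_0 = 18
1367 = 17·79 + 24   →  a_1 = 17

17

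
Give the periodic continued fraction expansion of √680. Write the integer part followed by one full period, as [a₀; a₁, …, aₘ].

[26; 13, 52]

a₀ = ⌊√680⌋ = 26.
With m₀=0, d₀=1 and mₖ₊₁ = dₖaₖ − mₖ, dₖ₊₁ = (n − mₖ₊₁²)/dₖ, aₖ₊₁ = ⌊(a₀+mₖ₊₁)/dₖ₊₁⌋:
  k=1: m=26, d=4, a=13
  k=2: m=26, d=1, a=52
d=1 and a=2a₀=52 at k=2, so the next step gives (m, d) = (26, 4) again — its k=1 value — and the period has length 2.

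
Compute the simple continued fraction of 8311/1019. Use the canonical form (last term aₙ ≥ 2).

8311 = 8*1019 + 159
1019 = 6*159 + 65
159 = 2*65 + 29
65 = 2*29 + 7
29 = 4*7 + 1
7 = 7*1 + 0  (stop)
So 8311/1019 = [8; 6, 2, 2, 4, 7].

[8; 6, 2, 2, 4, 7]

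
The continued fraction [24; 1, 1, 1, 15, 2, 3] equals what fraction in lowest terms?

Using pₖ = aₖpₖ₋₁ + pₖ₋₂ and qₖ = aₖqₖ₋₁ + qₖ₋₂:
  k=0: a=24, p=24, q=1
  k=1: a=1, p=25, q=1
  k=2: a=1, p=49, q=2
  k=3: a=1, p=74, q=3
  k=4: a=15, p=1159, q=47
  k=5: a=2, p=2392, q=97
  k=6: a=3, p=8335, q=338

8335/338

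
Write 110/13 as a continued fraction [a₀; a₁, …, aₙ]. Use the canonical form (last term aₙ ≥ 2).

[8; 2, 6]

110 = 8*13 + 6
13 = 2*6 + 1
6 = 6*1 + 0  (stop)
So 110/13 = [8; 2, 6].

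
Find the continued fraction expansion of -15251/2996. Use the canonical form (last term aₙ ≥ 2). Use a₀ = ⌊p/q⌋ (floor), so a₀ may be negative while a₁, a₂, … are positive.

[-6; 1, 10, 18, 15]

-15251 = -6·2996 + 2725
2996 = 1·2725 + 271
2725 = 10·271 + 15
271 = 18·15 + 1
15 = 15·1 + 0  (stop)
So -15251/2996 = [-6; 1, 10, 18, 15].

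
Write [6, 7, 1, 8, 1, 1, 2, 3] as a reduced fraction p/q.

7885/1287

Using pₖ = aₖpₖ₋₁ + pₖ₋₂ and qₖ = aₖqₖ₋₁ + qₖ₋₂:
  k=0: a=6, p=6, q=1
  k=1: a=7, p=43, q=7
  k=2: a=1, p=49, q=8
  k=3: a=8, p=435, q=71
  k=4: a=1, p=484, q=79
  k=5: a=1, p=919, q=150
  k=6: a=2, p=2322, q=379
  k=7: a=3, p=7885, q=1287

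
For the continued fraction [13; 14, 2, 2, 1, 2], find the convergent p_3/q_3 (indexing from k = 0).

941/72

Using pₖ = aₖpₖ₋₁ + pₖ₋₂, qₖ = aₖqₖ₋₁ + qₖ₋₂ (with p₋₁=1, p₋₂=0, q₋₁=0, q₋₂=1):
  k=0: a=13, p=13, q=1
  k=1: a=14, p=183, q=14
  k=2: a=2, p=379, q=29
  k=3: a=2, p=941, q=72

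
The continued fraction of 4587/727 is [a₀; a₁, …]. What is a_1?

3

4587 = 6·727 + 225   →  a_0 = 6
727 = 3·225 + 52   →  a_1 = 3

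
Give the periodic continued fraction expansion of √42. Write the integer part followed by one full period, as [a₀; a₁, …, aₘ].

[6; 2, 12]

a₀ = ⌊√42⌋ = 6.
With m₀=0, d₀=1 and mₖ₊₁ = dₖaₖ − mₖ, dₖ₊₁ = (n − mₖ₊₁²)/dₖ, aₖ₊₁ = ⌊(a₀+mₖ₊₁)/dₖ₊₁⌋:
  k=1: m=6, d=6, a=2
  k=2: m=6, d=1, a=12
d=1 and a=2a₀=12 at k=2, so the next step gives (m, d) = (6, 6) again — its k=1 value — and the period has length 2.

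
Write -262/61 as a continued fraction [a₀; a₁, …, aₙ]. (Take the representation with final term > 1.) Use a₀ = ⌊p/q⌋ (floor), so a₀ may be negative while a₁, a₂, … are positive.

[-5; 1, 2, 2, 1, 1, 3]

-262 = -5·61 + 43
61 = 1·43 + 18
43 = 2·18 + 7
18 = 2·7 + 4
7 = 1·4 + 3
4 = 1·3 + 1
3 = 3·1 + 0  (stop)
So -262/61 = [-5; 1, 2, 2, 1, 1, 3].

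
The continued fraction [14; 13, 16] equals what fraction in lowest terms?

Using pₖ = aₖpₖ₋₁ + pₖ₋₂ and qₖ = aₖqₖ₋₁ + qₖ₋₂:
  k=0: a=14, p=14, q=1
  k=1: a=13, p=183, q=13
  k=2: a=16, p=2942, q=209

2942/209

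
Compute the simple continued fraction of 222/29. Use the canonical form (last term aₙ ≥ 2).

[7; 1, 1, 1, 9]

222 = 7·29 + 19
29 = 1·19 + 10
19 = 1·10 + 9
10 = 1·9 + 1
9 = 9·1 + 0  (stop)
So 222/29 = [7; 1, 1, 1, 9].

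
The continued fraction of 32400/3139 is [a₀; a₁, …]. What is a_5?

3

32400 = 10·3139 + 1010   →  a_0 = 10
3139 = 3·1010 + 109   →  a_1 = 3
1010 = 9·109 + 29   →  a_2 = 9
109 = 3·29 + 22   →  a_3 = 3
29 = 1·22 + 7   →  a_4 = 1
22 = 3·7 + 1   →  a_5 = 3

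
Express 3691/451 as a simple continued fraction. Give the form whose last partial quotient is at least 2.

3691 = 8·451 + 83
451 = 5·83 + 36
83 = 2·36 + 11
36 = 3·11 + 3
11 = 3·3 + 2
3 = 1·2 + 1
2 = 2·1 + 0  (stop)
So 3691/451 = [8; 5, 2, 3, 3, 1, 2].

[8; 5, 2, 3, 3, 1, 2]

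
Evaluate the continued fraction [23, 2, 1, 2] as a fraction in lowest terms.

Using pₖ = aₖpₖ₋₁ + pₖ₋₂ and qₖ = aₖqₖ₋₁ + qₖ₋₂:
  k=0: a=23, p=23, q=1
  k=1: a=2, p=47, q=2
  k=2: a=1, p=70, q=3
  k=3: a=2, p=187, q=8

187/8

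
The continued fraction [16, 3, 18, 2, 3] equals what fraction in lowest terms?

6433/394

Using pₖ = aₖpₖ₋₁ + pₖ₋₂ and qₖ = aₖqₖ₋₁ + qₖ₋₂:
  k=0: a=16, p=16, q=1
  k=1: a=3, p=49, q=3
  k=2: a=18, p=898, q=55
  k=3: a=2, p=1845, q=113
  k=4: a=3, p=6433, q=394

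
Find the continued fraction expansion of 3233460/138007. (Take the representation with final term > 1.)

[23; 2, 3, 18, 9, 2, 18, 3]

3233460 = 23·138007 + 59299
138007 = 2·59299 + 19409
59299 = 3·19409 + 1072
19409 = 18·1072 + 113
1072 = 9·113 + 55
113 = 2·55 + 3
55 = 18·3 + 1
3 = 3·1 + 0  (stop)
So 3233460/138007 = [23; 2, 3, 18, 9, 2, 18, 3].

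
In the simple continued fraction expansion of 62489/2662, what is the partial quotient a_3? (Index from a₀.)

62489 = 23·2662 + 1263   →  a_0 = 23
2662 = 2·1263 + 136   →  a_1 = 2
1263 = 9·136 + 39   →  a_2 = 9
136 = 3·39 + 19   →  a_3 = 3

3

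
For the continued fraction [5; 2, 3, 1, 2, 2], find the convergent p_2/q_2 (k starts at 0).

Using pₖ = aₖpₖ₋₁ + pₖ₋₂, qₖ = aₖqₖ₋₁ + qₖ₋₂ (with p₋₁=1, p₋₂=0, q₋₁=0, q₋₂=1):
  k=0: a=5, p=5, q=1
  k=1: a=2, p=11, q=2
  k=2: a=3, p=38, q=7

38/7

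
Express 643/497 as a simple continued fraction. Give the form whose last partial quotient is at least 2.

643 = 1×497 + 146
497 = 3×146 + 59
146 = 2×59 + 28
59 = 2×28 + 3
28 = 9×3 + 1
3 = 3×1 + 0  (stop)
So 643/497 = [1; 3, 2, 2, 9, 3].

[1; 3, 2, 2, 9, 3]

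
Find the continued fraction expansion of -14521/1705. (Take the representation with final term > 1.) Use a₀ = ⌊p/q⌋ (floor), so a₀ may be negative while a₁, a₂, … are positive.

-14521 = -9·1705 + 824
1705 = 2·824 + 57
824 = 14·57 + 26
57 = 2·26 + 5
26 = 5·5 + 1
5 = 5·1 + 0  (stop)
So -14521/1705 = [-9; 2, 14, 2, 5, 5].

[-9; 2, 14, 2, 5, 5]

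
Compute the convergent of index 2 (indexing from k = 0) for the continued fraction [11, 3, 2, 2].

Using pₖ = aₖpₖ₋₁ + pₖ₋₂, qₖ = aₖqₖ₋₁ + qₖ₋₂ (with p₋₁=1, p₋₂=0, q₋₁=0, q₋₂=1):
  k=0: a=11, p=11, q=1
  k=1: a=3, p=34, q=3
  k=2: a=2, p=79, q=7

79/7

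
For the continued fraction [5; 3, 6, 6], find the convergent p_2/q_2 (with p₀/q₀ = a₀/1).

101/19

Using pₖ = aₖpₖ₋₁ + pₖ₋₂, qₖ = aₖqₖ₋₁ + qₖ₋₂ (with p₋₁=1, p₋₂=0, q₋₁=0, q₋₂=1):
  k=0: a=5, p=5, q=1
  k=1: a=3, p=16, q=3
  k=2: a=6, p=101, q=19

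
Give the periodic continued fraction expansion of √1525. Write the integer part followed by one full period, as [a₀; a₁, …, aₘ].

a₀ = ⌊√1525⌋ = 39.

[39; 19, 1, 1, 19, 78]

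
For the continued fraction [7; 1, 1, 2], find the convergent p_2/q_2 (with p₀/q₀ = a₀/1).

15/2

Using pₖ = aₖpₖ₋₁ + pₖ₋₂, qₖ = aₖqₖ₋₁ + qₖ₋₂ (with p₋₁=1, p₋₂=0, q₋₁=0, q₋₂=1):
  k=0: a=7, p=7, q=1
  k=1: a=1, p=8, q=1
  k=2: a=1, p=15, q=2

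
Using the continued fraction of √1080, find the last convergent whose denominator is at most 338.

5291/161

√1080 = [32; 1, 6, 3, 6, 1, 64, …] (period length 6).
Convergents:
  p_0/q_0 = 32/1
  p_1/q_1 = 33/1
  p_2/q_2 = 230/7
  p_3/q_3 = 723/22
  p_4/q_4 = 4568/139
  p_5/q_5 = 5291/161
  p_6/q_6 = 343192/10443
q_5 = 161 ≤ 338 < 10443 = q_6, so the answer is 5291/161.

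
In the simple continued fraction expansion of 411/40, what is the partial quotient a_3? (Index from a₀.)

1

411 = 10·40 + 11   →  a_0 = 10
40 = 3·11 + 7   →  a_1 = 3
11 = 1·7 + 4   →  a_2 = 1
7 = 1·4 + 3   →  a_3 = 1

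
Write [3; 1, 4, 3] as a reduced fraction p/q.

Fold from the inside: start with 3/1.
  4 + 1/3 = 13/3
  1 + 3/13 = 16/13
  3 + 13/16 = 61/16

61/16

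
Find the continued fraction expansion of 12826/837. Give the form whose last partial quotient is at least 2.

[15; 3, 11, 3, 2, 3]

12826 = 15*837 + 271
837 = 3*271 + 24
271 = 11*24 + 7
24 = 3*7 + 3
7 = 2*3 + 1
3 = 3*1 + 0  (stop)
So 12826/837 = [15; 3, 11, 3, 2, 3].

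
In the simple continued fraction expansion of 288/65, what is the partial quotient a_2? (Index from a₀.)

288 = 4·65 + 28   →  a_0 = 4
65 = 2·28 + 9   →  a_1 = 2
28 = 3·9 + 1   →  a_2 = 3

3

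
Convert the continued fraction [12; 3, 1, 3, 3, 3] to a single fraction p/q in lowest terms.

1987/162

Fold from the inside: start with 3/1.
  3 + 1/3 = 10/3
  3 + 3/10 = 33/10
  1 + 10/33 = 43/33
  3 + 33/43 = 162/43
  12 + 43/162 = 1987/162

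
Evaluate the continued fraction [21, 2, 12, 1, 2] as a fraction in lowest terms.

Using pₖ = aₖpₖ₋₁ + pₖ₋₂ and qₖ = aₖqₖ₋₁ + qₖ₋₂:
  k=0: a=21, p=21, q=1
  k=1: a=2, p=43, q=2
  k=2: a=12, p=537, q=25
  k=3: a=1, p=580, q=27
  k=4: a=2, p=1697, q=79

1697/79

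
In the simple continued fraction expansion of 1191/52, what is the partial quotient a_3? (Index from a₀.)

1191 = 22·52 + 47   →  a_0 = 22
52 = 1·47 + 5   →  a_1 = 1
47 = 9·5 + 2   →  a_2 = 9
5 = 2·2 + 1   →  a_3 = 2

2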